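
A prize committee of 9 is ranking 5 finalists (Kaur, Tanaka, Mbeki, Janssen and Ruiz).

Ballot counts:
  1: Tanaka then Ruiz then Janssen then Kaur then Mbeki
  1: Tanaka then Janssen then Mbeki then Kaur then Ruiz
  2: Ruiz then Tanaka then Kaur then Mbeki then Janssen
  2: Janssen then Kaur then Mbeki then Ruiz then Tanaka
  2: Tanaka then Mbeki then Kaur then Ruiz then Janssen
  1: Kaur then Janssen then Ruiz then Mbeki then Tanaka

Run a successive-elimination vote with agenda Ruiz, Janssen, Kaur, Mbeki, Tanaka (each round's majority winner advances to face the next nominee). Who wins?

Round 1: Ruiz vs Janssen — 5–4, Ruiz advances.
Round 2: Ruiz vs Kaur — 3–6, Kaur advances.
Round 3: Kaur vs Mbeki — 6–3, Kaur advances.
Round 4: Kaur vs Tanaka — 3–6, Tanaka advances.
Tanaka survives the agenda.

Tanaka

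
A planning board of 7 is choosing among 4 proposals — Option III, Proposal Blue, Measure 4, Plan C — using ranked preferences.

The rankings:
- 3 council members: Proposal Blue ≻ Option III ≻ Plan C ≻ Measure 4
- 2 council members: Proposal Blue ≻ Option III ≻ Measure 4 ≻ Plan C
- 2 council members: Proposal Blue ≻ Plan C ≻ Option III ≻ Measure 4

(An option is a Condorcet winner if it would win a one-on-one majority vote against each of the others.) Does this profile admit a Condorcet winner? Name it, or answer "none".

Proposal Blue

Check each pair by majority over 7 ballots:
Option III vs Proposal Blue: Option III preferred on 0 ballots; Proposal Blue wins 7–0.
Option III vs Measure 4: 7 to 0, Option III.
Option III vs Plan C: Option III is ranked higher on 3+2 = 5 ballots, Plan C on 2. Option III wins 5–2.
Proposal Blue vs Measure 4: Proposal Blue is ranked higher on 3+2+2 = 7 ballots, Measure 4 on 0. Proposal Blue wins 7–0.
Proposal Blue vs Plan C: Proposal Blue preferred on 3+2+2 = 7 ballots; Proposal Blue wins 7–0.
Measure 4 vs Plan C: Measure 4 is ranked higher on 2 ballots, Plan C on 5. Plan C wins 5–2.
Proposal Blue defeats every rival head-to-head and is the Condorcet winner.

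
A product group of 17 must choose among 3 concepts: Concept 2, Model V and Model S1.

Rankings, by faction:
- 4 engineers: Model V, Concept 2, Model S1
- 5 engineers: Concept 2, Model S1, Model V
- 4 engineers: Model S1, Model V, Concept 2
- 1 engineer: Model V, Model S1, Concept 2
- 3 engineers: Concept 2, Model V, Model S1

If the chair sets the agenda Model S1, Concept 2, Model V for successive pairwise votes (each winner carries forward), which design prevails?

Round 1: Model S1 vs Concept 2 — 5–12, Concept 2 advances.
Round 2: Concept 2 vs Model V — 8–9, Model V advances.
The agenda winner is Model V.

Model V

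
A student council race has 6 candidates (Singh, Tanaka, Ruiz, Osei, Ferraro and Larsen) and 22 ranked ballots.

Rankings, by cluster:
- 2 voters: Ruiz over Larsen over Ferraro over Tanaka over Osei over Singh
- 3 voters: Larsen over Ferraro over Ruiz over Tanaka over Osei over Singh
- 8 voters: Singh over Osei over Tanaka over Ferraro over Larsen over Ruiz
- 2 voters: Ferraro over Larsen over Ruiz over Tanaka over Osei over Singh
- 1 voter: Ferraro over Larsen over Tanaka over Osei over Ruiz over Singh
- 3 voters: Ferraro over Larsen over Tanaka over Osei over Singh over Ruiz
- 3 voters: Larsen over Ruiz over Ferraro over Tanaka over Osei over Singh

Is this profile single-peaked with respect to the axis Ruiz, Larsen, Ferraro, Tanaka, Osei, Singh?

Axis positions: Ruiz=1, Larsen=2, Ferraro=3, Tanaka=4, Osei=5, Singh=6.
Cluster 1 (peak Ruiz at position 1): ranking walks positions 1-2-3-4-5-6, expanding outward from the peak — single-peaked.
Cluster 2 (peak Larsen at position 2): ranking walks positions 2-3-1-4-5-6, expanding outward from the peak — single-peaked.
Cluster 3 (peak Singh at position 6): ranking walks positions 6-5-4-3-2-1, expanding outward from the peak — single-peaked.
Cluster 4 (peak Ferraro at position 3): ranking walks positions 3-2-1-4-5-6, expanding outward from the peak — single-peaked.
Cluster 5 (peak Ferraro at position 3): ranking walks positions 3-2-4-5-1-6, expanding outward from the peak — single-peaked.
Cluster 6 (peak Ferraro at position 3): ranking walks positions 3-2-4-5-6-1, expanding outward from the peak — single-peaked.
Cluster 7 (peak Larsen at position 2): ranking walks positions 2-1-3-4-5-6, expanding outward from the peak — single-peaked.
Every ranking is single-peaked on this axis.

yes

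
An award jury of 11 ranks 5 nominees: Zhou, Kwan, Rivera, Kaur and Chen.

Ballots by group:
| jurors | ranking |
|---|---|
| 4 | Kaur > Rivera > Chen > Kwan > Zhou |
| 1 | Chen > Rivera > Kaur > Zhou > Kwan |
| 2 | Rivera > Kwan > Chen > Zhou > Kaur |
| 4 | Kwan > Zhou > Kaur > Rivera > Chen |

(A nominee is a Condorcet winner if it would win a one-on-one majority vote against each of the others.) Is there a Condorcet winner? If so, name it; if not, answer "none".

Check each pair by majority over 11 ballots:
Zhou vs Kwan: 1 to 10, Kwan.
Zhou vs Rivera: Zhou is ranked higher on 4 ballots, Rivera on 7. Rivera wins 7–4.
Zhou vs Kaur: Zhou preferred on 2+4 = 6 ballots; Zhou wins 6–5.
Zhou vs Chen: 4 to 7, Chen.
Kwan vs Rivera: 4 to 7, Rivera.
Kwan vs Kaur: Kwan preferred on 2+4 = 6 ballots; Kwan wins 6–5.
Kwan vs Chen: Kwan is ranked higher on 2+4 = 6 ballots, Chen on 5. Kwan wins 6–5.
Rivera vs Kaur: 3 to 8, Kaur.
Rivera vs Chen: Rivera preferred on 4+2+4 = 10 ballots; Rivera wins 10–1.
Kaur vs Chen: 4+4 = 8 for Kaur, 3 for Chen — Kaur by 8–3.
Every nominee loses at least once (Zhou loses to Kwan; Kwan loses to Rivera; Rivera loses to Kaur; Kaur loses to Zhou; Chen loses to Kwan). The majority relation contains the cycle Zhou → Kaur → Rivera → Zhou, so there is no Condorcet winner.

none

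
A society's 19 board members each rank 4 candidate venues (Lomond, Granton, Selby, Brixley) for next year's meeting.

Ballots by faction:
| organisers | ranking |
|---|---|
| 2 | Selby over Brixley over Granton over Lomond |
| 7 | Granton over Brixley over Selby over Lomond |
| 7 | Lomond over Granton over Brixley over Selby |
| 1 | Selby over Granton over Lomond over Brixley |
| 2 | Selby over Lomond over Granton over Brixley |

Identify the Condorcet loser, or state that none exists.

none

Head-to-head results (19 organisers):
Lomond vs Granton: Lomond preferred on 7+2 = 9 ballots; Granton wins 10–9.
Lomond vs Selby: Selby, 12–7.
Lomond vs Brixley: 7+1+2 = 10 for Lomond, 9 for Brixley — Lomond by 10–9.
Granton vs Selby: Granton wins 14–5.
Granton vs Brixley: Granton preferred on 7+7+1+2 = 17 ballots; Granton wins 17–2.
Selby vs Brixley: Brixley wins 14–5.
Every city wins at least one matchup (Lomond beats Brixley; Granton beats Lomond; Selby beats Lomond; Brixley beats Selby), so there is no Condorcet loser.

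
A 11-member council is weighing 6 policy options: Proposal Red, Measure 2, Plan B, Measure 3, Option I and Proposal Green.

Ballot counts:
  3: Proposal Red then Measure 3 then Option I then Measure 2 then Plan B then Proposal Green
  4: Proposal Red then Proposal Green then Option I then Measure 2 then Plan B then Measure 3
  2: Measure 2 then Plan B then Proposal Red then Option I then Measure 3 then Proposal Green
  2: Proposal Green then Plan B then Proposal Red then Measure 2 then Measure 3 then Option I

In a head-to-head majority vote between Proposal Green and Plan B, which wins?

Proposal Green

Ballots ranking Proposal Green above Plan B: 4 + 2 = 6.
Ballots ranking Plan B above Proposal Green: 11 − 6 = 5.
Proposal Green wins the head-to-head 6–5.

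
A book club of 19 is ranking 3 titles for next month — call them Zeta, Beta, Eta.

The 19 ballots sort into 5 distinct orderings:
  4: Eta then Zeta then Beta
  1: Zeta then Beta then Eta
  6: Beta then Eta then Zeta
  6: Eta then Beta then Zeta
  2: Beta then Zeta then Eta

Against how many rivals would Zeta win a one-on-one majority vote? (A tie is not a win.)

Zeta against each rival (19 members):
Zeta vs Beta: Beta, 14–5.
Zeta vs Eta: Eta wins 16–3.
Zeta beats no one; loses to Beta, Eta — 0 pairwise wins.

0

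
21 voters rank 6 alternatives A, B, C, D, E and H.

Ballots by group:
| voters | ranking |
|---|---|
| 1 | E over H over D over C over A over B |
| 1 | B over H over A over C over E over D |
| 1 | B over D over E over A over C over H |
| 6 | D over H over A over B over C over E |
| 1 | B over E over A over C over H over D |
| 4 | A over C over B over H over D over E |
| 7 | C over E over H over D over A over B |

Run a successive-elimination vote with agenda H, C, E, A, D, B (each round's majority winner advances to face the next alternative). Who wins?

Round 1: H vs C — 8–13, C advances.
Round 2: C vs E — 18–3, C advances.
Round 3: C vs A — 8–13, A advances.
Round 4: A vs D — 6–15, D advances.
Round 5: D vs B — 14–7, D advances.
D survives the agenda.

D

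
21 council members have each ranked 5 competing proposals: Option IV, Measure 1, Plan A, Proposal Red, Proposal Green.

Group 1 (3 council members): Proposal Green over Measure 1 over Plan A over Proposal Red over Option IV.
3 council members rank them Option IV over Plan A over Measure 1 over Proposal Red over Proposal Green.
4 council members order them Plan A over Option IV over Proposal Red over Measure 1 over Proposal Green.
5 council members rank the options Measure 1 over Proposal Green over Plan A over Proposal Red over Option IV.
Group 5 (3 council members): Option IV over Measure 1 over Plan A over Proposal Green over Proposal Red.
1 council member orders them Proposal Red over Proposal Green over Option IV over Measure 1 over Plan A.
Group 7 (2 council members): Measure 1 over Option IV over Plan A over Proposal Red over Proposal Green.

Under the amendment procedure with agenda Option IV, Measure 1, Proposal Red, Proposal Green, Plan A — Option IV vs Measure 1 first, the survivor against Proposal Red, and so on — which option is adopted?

Round 1: Option IV vs Measure 1 — 11–10, Option IV advances.
Round 2: Option IV vs Proposal Red — 12–9, Option IV advances.
Round 3: Option IV vs Proposal Green — 12–9, Option IV advances.
Round 4: Option IV vs Plan A — 9–12, Plan A advances.
Plan A survives the agenda.

Plan A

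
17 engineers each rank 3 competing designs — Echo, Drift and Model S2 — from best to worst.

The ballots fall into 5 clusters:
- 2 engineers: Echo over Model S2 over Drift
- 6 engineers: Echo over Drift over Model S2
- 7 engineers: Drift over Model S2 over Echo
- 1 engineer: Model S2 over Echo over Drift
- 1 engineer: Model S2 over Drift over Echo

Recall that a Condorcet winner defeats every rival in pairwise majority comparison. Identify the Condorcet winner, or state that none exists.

Head-to-head results (17 engineers):
Echo vs Drift: Echo wins 9–8.
Echo vs Model S2: 2+6 = 8 for Echo, 9 for Model S2 — Model S2 by 9–8.
Drift vs Model S2: Drift is ranked higher on 6+7 = 13 ballots, Model S2 on 4. Drift wins 13–4.
No design is unbeaten: Echo loses to Model S2; Drift loses to Echo; Model S2 loses to Drift. In particular Echo → Drift → Model S2 → Echo is a majority cycle — no Condorcet winner exists.

none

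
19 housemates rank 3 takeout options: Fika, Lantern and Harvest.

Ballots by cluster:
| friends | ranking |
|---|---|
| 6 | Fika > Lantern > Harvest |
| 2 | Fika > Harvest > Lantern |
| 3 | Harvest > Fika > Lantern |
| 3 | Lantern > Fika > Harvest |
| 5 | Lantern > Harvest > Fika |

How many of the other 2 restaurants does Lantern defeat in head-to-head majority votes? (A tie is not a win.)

1

Lantern against each rival (19 friends):
Lantern–Fika: Fika 11–8.
Lantern vs Harvest: Lantern wins 14–5.
Lantern beats Harvest; loses to Fika — 1 pairwise win.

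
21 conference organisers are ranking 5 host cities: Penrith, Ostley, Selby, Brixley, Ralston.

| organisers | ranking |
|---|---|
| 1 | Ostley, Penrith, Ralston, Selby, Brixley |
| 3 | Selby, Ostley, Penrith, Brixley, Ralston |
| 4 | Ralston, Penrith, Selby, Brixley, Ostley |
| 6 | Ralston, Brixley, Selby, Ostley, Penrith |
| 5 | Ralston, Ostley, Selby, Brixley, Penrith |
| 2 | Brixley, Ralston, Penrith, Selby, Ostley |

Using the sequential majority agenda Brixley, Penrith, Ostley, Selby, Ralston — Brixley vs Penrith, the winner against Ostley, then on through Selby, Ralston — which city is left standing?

Ralston

Round 1: Brixley vs Penrith — 13–8, Brixley advances.
Round 2: Brixley vs Ostley — 12–9, Brixley advances.
Round 3: Brixley vs Selby — 8–13, Selby advances.
Round 4: Selby vs Ralston — 3–18, Ralston advances.
The agenda winner is Ralston.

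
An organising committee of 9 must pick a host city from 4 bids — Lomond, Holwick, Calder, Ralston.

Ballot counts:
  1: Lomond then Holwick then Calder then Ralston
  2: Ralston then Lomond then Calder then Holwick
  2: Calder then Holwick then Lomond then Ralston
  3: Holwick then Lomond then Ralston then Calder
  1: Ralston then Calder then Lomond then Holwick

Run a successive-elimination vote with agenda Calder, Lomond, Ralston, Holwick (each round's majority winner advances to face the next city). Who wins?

Holwick

Round 1: Calder vs Lomond — 3–6, Lomond advances.
Round 2: Lomond vs Ralston — 6–3, Lomond advances.
Round 3: Lomond vs Holwick — 4–5, Holwick advances.
Holwick survives the agenda.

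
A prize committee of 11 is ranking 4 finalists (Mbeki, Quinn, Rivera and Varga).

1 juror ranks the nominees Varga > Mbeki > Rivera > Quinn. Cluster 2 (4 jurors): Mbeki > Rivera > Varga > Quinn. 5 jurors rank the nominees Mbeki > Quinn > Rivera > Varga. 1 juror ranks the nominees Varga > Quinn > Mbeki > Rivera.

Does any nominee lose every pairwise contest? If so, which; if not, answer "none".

none

Head-to-head results (11 jurors):
Mbeki vs Quinn: Mbeki wins 10–1.
Mbeki vs Rivera: Mbeki, 11–0.
Mbeki vs Varga: Mbeki preferred on 4+5 = 9 ballots; Mbeki wins 9–2.
Quinn vs Rivera: Quinn is ranked higher on 5+1 = 6 ballots, Rivera on 5. Quinn wins 6–5.
Quinn vs Varga: Quinn is ranked higher on 5 ballots, Varga on 6. Varga wins 6–5.
Rivera vs Varga: Rivera, 9–2.
Each nominee has at least one pairwise win (Mbeki beats Quinn; Quinn beats Rivera; Rivera beats Varga; Varga beats Quinn) — no Condorcet loser.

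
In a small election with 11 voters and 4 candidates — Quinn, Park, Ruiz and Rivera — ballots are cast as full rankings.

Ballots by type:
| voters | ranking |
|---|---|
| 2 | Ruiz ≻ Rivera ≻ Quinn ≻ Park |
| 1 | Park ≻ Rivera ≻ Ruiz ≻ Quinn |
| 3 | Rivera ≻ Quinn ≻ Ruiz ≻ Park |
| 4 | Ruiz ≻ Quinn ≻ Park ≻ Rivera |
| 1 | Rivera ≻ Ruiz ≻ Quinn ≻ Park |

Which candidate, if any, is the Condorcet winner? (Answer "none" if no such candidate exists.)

Ruiz

Check each pair by majority over 11 ballots:
Quinn–Park: Quinn 10–1.
Quinn vs Ruiz: Quinn is ranked higher on 3 ballots, Ruiz on 8. Ruiz wins 8–3.
Quinn–Rivera: Rivera 7–4.
Park vs Ruiz: 1 to 10, Ruiz.
Park vs Rivera: 1+4 = 5 for Park, 6 for Rivera — Rivera by 6–5.
Ruiz vs Rivera: 2+4 = 6 for Ruiz, 5 for Rivera — Ruiz by 6–5.
Ruiz beats each of Quinn, Park, Rivera — Ruiz is the Condorcet winner.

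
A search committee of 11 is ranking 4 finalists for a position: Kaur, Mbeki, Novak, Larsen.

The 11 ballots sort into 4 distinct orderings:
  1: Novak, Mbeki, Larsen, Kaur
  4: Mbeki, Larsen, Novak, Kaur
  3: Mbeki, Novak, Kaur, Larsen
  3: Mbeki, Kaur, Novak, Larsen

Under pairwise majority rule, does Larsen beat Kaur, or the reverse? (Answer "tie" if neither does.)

Ballots ranking Larsen above Kaur: 1 + 4 = 5.
Ballots ranking Kaur above Larsen: 11 − 5 = 6.
Kaur wins the head-to-head 6–5.

Kaur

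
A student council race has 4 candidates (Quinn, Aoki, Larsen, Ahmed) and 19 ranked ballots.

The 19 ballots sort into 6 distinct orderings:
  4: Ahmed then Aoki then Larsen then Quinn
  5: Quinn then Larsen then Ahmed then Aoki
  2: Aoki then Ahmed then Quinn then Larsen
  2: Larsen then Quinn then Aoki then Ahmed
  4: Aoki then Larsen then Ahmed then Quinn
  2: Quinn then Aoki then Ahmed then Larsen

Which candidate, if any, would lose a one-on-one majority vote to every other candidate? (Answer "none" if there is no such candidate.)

Quinn

Pairwise majorities:
Quinn vs Aoki: 9 to 10, Aoki.
Quinn vs Larsen: Larsen, 10–9.
Quinn vs Ahmed: Quinn preferred on 5+2+2 = 9 ballots; Ahmed wins 10–9.
Aoki vs Larsen: Aoki, 12–7.
Aoki vs Ahmed: Aoki preferred on 2+2+4+2 = 10 ballots; Aoki wins 10–9.
Larsen vs Ahmed: Larsen preferred on 5+2+4 = 11 ballots; Larsen wins 11–8.
Quinn loses to every other candidate — it is the Condorcet loser.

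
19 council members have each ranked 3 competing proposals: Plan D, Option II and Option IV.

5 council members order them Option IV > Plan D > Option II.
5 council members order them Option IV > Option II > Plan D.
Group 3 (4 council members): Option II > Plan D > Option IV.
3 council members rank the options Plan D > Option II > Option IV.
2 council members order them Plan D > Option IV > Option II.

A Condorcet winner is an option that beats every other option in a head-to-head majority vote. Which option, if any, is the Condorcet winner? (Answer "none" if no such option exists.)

Pairwise majorities:
Plan D vs Option II: Plan D wins 10–9.
Plan D vs Option IV: Option IV, 10–9.
Option II vs Option IV: Option IV, 12–7.
Option IV beats each of Plan D, Option II — Option IV is the Condorcet winner.

Option IV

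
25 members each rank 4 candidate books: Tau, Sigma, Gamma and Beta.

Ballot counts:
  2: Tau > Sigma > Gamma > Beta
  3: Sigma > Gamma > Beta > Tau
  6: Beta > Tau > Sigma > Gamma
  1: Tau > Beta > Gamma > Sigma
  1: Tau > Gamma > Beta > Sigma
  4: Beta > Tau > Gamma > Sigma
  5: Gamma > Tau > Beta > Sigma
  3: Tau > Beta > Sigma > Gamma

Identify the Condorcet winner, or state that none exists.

Beta

Check each pair by majority over 25 ballots:
Tau vs Sigma: Tau is ranked higher on 22 ballots, Sigma on 3. Tau wins 22–3.
Tau vs Gamma: 2+6+1+1+4+3 = 17 for Tau, 8 for Gamma — Tau by 17–8.
Tau vs Beta: Tau preferred on 2+1+1+5+3 = 12 ballots; Beta wins 13–12.
Sigma vs Gamma: 2+3+6+3 = 14 for Sigma, 11 for Gamma — Sigma by 14–11.
Sigma vs Beta: 2+3 = 5 for Sigma, 20 for Beta — Beta by 20–5.
Gamma vs Beta: Gamma is ranked higher on 2+3+1+5 = 11 ballots, Beta on 14. Beta wins 14–11.
Only Beta has no losses; Beta is the Condorcet winner.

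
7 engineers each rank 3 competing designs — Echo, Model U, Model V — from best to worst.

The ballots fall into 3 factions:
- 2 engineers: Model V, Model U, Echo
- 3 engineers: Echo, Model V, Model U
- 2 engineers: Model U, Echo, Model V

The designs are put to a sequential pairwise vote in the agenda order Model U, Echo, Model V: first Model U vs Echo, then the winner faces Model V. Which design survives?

Model V

Round 1: Model U vs Echo — 4–3, Model U advances.
Round 2: Model U vs Model V — 2–5, Model V advances.
The agenda winner is Model V.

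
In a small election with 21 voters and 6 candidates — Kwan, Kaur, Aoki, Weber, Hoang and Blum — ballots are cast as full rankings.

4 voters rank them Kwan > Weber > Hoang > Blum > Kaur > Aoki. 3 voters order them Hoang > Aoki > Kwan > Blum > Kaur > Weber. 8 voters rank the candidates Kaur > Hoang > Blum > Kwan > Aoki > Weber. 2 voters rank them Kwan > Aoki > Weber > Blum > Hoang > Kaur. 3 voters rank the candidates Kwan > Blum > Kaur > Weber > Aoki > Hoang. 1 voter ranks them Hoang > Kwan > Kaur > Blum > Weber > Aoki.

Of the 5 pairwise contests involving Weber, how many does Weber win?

0

Weber against each rival (21 voters):
Weber vs Kwan: 0 for Weber, 21 for Kwan — Kwan by 21–0.
Weber vs Kaur: Weber is ranked higher on 4+2 = 6 ballots, Kaur on 15. Kaur wins 15–6.
Weber–Aoki: Aoki 13–8.
Weber vs Hoang: Hoang, 12–9.
Weber vs Blum: Blum, 15–6.
Weber beats no one; loses to Kwan, Kaur, Aoki, Hoang, Blum — 0 pairwise wins.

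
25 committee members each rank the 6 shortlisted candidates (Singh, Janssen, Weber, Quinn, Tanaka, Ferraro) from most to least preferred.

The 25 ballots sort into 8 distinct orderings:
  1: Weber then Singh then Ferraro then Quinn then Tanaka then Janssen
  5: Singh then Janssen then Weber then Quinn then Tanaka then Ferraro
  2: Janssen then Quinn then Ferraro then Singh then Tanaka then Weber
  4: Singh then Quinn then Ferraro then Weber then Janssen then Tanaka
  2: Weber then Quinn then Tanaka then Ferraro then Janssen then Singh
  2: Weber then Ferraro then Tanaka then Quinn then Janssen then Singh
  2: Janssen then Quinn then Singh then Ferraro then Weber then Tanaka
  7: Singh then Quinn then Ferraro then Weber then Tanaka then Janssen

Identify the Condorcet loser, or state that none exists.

Tanaka

Head-to-head results (25 committee members):
Singh vs Janssen: Singh is ranked higher on 1+5+4+7 = 17 ballots, Janssen on 8. Singh wins 17–8.
Singh–Weber: Singh 20–5.
Singh vs Quinn: Singh wins 17–8.
Singh–Tanaka: Singh 21–4.
Singh–Ferraro: Singh 19–6.
Janssen–Weber: Weber 16–9.
Janssen vs Quinn: 5+2+2 = 9 for Janssen, 16 for Quinn — Quinn by 16–9.
Janssen vs Tanaka: Janssen preferred on 5+2+4+2 = 13 ballots; Janssen wins 13–12.
Janssen–Ferraro: Ferraro 16–9.
Weber–Quinn: Quinn 15–10.
Weber vs Tanaka: Weber, 23–2.
Weber vs Ferraro: Ferraro wins 15–10.
Quinn–Tanaka: Quinn 23–2.
Quinn vs Ferraro: Quinn, 22–3.
Tanaka vs Ferraro: Ferraro, 18–7.
Only Tanaka has no wins; Tanaka is the Condorcet loser.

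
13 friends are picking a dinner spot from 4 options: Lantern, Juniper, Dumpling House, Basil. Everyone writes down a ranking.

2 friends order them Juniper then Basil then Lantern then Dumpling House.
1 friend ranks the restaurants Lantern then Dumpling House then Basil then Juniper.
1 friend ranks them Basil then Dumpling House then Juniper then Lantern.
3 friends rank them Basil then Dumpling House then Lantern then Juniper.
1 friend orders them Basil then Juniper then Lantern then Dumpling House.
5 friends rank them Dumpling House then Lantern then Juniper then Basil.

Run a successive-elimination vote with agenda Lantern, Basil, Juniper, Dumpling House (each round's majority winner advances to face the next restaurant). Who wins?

Dumpling House

Round 1: Lantern vs Basil — 6–7, Basil advances.
Round 2: Basil vs Juniper — 6–7, Juniper advances.
Round 3: Juniper vs Dumpling House — 3–10, Dumpling House advances.
The agenda winner is Dumpling House.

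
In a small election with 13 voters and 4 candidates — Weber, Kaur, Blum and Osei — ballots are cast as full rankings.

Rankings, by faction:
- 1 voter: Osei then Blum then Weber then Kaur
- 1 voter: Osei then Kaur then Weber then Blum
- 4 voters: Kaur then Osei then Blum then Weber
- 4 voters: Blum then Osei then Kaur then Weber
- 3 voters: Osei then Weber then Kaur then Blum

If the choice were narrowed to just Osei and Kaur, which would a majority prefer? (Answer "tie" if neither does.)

Osei

Ballots ranking Osei above Kaur: 1 + 1 + 4 + 3 = 9.
Ballots ranking Kaur above Osei: 13 − 9 = 4.
Osei wins the head-to-head 9–4.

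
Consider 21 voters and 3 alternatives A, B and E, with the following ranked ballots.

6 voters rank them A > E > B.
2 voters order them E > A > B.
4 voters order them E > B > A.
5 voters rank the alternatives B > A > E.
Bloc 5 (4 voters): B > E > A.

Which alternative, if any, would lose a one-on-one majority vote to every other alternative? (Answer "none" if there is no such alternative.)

Head-to-head results (21 voters):
A–B: B 13–8.
A–E: A 11–10.
B vs E: B is ranked higher on 5+4 = 9 ballots, E on 12. E wins 12–9.
Every alternative wins at least one matchup (A beats E; B beats A; E beats B), so there is no Condorcet loser.

none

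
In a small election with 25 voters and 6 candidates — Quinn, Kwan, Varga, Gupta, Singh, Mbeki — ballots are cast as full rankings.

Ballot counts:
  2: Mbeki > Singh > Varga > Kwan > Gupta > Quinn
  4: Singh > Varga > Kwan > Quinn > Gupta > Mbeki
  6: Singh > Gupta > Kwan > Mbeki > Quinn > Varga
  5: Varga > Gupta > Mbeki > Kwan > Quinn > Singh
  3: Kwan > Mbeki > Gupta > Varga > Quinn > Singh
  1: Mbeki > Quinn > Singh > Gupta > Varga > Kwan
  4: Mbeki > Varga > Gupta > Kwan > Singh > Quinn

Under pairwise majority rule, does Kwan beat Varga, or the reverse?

Ballots ranking Kwan above Varga: 6 + 3 = 9.
Ballots ranking Varga above Kwan: 25 − 9 = 16.
Varga wins the head-to-head 16–9.

Varga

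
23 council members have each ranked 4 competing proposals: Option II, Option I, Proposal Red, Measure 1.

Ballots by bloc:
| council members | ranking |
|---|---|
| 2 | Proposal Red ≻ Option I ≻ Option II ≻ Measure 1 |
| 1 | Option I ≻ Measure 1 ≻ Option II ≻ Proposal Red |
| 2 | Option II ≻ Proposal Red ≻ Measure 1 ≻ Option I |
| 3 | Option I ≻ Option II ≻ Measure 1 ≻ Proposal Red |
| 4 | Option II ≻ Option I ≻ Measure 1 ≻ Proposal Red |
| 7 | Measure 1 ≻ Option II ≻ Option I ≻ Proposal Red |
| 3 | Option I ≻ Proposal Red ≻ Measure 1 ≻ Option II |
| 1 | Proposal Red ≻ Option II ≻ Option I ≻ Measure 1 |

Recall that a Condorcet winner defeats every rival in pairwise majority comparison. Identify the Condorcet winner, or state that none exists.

Option II

Pairwise majorities:
Option II vs Option I: Option II wins 14–9.
Option II–Proposal Red: Option II 17–6.
Option II vs Measure 1: Option II, 12–11.
Option I–Proposal Red: Option I 18–5.
Option I vs Measure 1: Option I wins 14–9.
Proposal Red vs Measure 1: Measure 1, 15–8.
Option II beats each of Option I, Proposal Red, Measure 1 — Option II is the Condorcet winner.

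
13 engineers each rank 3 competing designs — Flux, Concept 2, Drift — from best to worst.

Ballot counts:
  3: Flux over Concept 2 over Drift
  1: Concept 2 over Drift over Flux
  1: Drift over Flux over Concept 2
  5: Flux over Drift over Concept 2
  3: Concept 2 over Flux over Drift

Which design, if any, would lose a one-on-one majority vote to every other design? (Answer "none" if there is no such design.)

Drift

Pairwise majorities:
Flux vs Concept 2: Flux, 9–4.
Flux vs Drift: 11 to 2, Flux.
Concept 2 vs Drift: Concept 2 wins 7–6.
Drift is beaten in every head-to-head and is the Condorcet loser.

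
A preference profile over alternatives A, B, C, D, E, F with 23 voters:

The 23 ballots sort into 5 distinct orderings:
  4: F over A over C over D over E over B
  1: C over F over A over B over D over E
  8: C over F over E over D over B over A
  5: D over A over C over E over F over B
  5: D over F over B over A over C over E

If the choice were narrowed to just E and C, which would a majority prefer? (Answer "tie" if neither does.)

C

No ballot ranks E above C: 0.
Ballots ranking C above E: 23 − 0 = 23.
C wins the head-to-head 23–0.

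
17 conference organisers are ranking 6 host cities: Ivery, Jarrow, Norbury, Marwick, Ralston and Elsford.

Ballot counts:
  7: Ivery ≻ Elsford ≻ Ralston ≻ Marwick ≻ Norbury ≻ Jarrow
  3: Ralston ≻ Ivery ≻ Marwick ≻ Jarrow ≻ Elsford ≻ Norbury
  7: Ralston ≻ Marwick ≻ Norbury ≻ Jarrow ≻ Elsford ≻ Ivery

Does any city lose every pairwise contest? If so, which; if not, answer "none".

none

Head-to-head results (17 organisers):
Ivery vs Jarrow: 7+3 = 10 for Ivery, 7 for Jarrow — Ivery by 10–7.
Ivery vs Norbury: Ivery is ranked higher on 7+3 = 10 ballots, Norbury on 7. Ivery wins 10–7.
Ivery vs Marwick: Ivery preferred on 7+3 = 10 ballots; Ivery wins 10–7.
Ivery vs Ralston: Ralston wins 10–7.
Ivery vs Elsford: 10 to 7, Ivery.
Jarrow vs Norbury: Jarrow is ranked higher on 3 ballots, Norbury on 14. Norbury wins 14–3.
Jarrow vs Marwick: Jarrow preferred on 0 ballots; Marwick wins 17–0.
Jarrow vs Ralston: 0 to 17, Ralston.
Jarrow–Elsford: Jarrow 10–7.
Norbury vs Marwick: Marwick wins 17–0.
Norbury–Ralston: Ralston 17–0.
Norbury vs Elsford: Elsford wins 10–7.
Marwick vs Ralston: Ralston, 17–0.
Marwick vs Elsford: Marwick, 10–7.
Ralston vs Elsford: 3+7 = 10 for Ralston, 7 for Elsford — Ralston by 10–7.
Each city has at least one pairwise win (Ivery beats Jarrow; Jarrow beats Elsford; Norbury beats Jarrow; Marwick beats Jarrow; Ralston beats Ivery; Elsford beats Norbury) — no Condorcet loser.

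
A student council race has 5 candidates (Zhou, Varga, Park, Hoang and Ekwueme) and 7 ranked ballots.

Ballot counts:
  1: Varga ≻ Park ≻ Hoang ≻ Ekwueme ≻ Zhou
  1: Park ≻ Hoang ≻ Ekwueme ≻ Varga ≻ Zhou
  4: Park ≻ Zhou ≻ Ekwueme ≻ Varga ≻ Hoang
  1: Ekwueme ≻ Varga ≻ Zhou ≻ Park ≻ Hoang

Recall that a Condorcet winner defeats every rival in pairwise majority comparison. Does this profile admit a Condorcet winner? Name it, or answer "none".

Park

Head-to-head results (7 voters):
Zhou vs Varga: Zhou, 4–3.
Zhou vs Park: Park, 6–1.
Zhou–Hoang: Zhou 5–2.
Zhou vs Ekwueme: Zhou, 4–3.
Varga–Park: Park 5–2.
Varga vs Hoang: Varga wins 6–1.
Varga vs Ekwueme: Ekwueme, 6–1.
Park vs Hoang: Park wins 7–0.
Park–Ekwueme: Park 6–1.
Hoang vs Ekwueme: Ekwueme, 5–2.
Only Park has no losses; Park is the Condorcet winner.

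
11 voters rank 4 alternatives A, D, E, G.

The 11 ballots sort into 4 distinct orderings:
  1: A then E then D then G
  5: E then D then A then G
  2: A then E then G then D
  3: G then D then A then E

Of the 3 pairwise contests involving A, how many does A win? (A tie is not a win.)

A against each rival (11 voters):
A vs D: A preferred on 1+2 = 3 ballots; D wins 8–3.
A vs E: A, 6–5.
A vs G: 8 to 3, A.
A beats E, G; loses to D — 2 pairwise wins.

2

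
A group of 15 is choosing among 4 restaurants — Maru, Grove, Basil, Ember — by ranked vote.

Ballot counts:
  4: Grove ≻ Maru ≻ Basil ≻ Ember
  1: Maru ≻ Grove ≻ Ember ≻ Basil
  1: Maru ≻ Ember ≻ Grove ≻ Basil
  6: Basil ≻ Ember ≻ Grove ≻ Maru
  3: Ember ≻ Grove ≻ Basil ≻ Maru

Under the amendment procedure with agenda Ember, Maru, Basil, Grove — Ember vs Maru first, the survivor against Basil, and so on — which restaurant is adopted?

Round 1: Ember vs Maru — 9–6, Ember advances.
Round 2: Ember vs Basil — 5–10, Basil advances.
Round 3: Basil vs Grove — 6–9, Grove advances.
The agenda winner is Grove.

Grove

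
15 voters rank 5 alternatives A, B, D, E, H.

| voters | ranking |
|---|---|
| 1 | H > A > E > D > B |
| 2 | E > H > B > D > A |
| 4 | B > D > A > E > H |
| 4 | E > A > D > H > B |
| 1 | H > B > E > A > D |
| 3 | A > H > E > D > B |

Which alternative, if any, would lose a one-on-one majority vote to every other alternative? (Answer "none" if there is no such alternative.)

Pairwise majorities:
A vs B: A preferred on 1+4+3 = 8 ballots; A wins 8–7.
A vs D: A wins 9–6.
A–E: A 8–7.
A vs H: 11 to 4, A.
B vs D: D wins 8–7.
B vs E: 4+1 = 5 for B, 10 for E — E by 10–5.
B vs H: B preferred on 4 ballots; H wins 11–4.
D vs E: 4 to 11, E.
D vs H: D wins 8–7.
E vs H: E wins 10–5.
B loses to every other alternative — it is the Condorcet loser.

B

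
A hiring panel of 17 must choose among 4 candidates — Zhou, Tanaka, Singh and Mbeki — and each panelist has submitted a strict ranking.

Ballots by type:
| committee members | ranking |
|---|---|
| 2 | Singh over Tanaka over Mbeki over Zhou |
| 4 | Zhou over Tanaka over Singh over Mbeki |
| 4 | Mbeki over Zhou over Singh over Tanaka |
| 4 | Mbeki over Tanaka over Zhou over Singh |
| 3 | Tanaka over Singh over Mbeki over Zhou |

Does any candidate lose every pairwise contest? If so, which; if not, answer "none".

none

Head-to-head results (17 committee members):
Zhou vs Tanaka: Tanaka, 9–8.
Zhou vs Singh: Zhou, 12–5.
Zhou vs Mbeki: Zhou preferred on 4 ballots; Mbeki wins 13–4.
Tanaka vs Singh: Tanaka is ranked higher on 4+4+3 = 11 ballots, Singh on 6. Tanaka wins 11–6.
Tanaka vs Mbeki: Tanaka, 9–8.
Singh vs Mbeki: 2+4+3 = 9 for Singh, 8 for Mbeki — Singh by 9–8.
No candidate is winless: Zhou beats Singh; Tanaka beats Zhou; Singh beats Mbeki; Mbeki beats Zhou. There is no Condorcet loser.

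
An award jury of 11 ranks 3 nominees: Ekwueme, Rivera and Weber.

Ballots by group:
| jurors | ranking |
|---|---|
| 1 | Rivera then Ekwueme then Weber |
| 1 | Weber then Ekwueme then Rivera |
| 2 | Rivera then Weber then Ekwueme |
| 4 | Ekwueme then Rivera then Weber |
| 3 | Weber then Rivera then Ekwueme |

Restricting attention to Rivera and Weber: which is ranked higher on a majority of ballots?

Ballots ranking Rivera above Weber: 1 + 2 + 4 = 7.
Ballots ranking Weber above Rivera: 11 − 7 = 4.
Rivera wins the head-to-head 7–4.

Rivera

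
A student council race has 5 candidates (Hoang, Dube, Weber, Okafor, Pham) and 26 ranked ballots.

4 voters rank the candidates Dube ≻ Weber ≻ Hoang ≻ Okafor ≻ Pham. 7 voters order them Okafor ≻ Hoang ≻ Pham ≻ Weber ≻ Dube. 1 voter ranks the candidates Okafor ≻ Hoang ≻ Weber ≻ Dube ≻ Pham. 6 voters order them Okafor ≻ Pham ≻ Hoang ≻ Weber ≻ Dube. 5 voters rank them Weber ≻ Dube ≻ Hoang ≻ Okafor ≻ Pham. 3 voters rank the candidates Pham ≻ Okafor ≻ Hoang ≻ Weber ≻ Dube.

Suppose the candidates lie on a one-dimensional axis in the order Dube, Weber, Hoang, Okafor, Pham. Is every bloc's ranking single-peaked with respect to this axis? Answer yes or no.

yes

Axis positions: Dube=1, Weber=2, Hoang=3, Okafor=4, Pham=5.
Bloc 1 (peak Dube at position 1): ranking walks positions 1-2-3-4-5, expanding outward from the peak — single-peaked.
Bloc 2 (peak Okafor at position 4): ranking walks positions 4-3-5-2-1, expanding outward from the peak — single-peaked.
Bloc 3 (peak Okafor at position 4): ranking walks positions 4-3-2-1-5, expanding outward from the peak — single-peaked.
Bloc 4 (peak Okafor at position 4): ranking walks positions 4-5-3-2-1, expanding outward from the peak — single-peaked.
Bloc 5 (peak Weber at position 2): ranking walks positions 2-1-3-4-5, expanding outward from the peak — single-peaked.
Bloc 6 (peak Pham at position 5): ranking walks positions 5-4-3-2-1, expanding outward from the peak — single-peaked.
Every ranking is single-peaked on this axis.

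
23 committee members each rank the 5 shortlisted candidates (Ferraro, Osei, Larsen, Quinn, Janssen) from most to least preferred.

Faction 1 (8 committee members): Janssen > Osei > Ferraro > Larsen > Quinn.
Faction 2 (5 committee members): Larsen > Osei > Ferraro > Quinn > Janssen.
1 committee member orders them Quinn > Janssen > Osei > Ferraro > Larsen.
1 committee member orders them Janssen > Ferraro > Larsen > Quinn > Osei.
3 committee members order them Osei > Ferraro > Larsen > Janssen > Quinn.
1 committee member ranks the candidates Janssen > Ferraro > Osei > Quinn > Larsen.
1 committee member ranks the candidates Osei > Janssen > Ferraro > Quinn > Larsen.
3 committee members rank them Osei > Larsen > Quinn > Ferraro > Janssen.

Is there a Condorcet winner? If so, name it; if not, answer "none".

Osei

Check each pair by majority over 23 ballots:
Ferraro vs Osei: 1+1 = 2 for Ferraro, 21 for Osei — Osei by 21–2.
Ferraro vs Larsen: 15 to 8, Ferraro.
Ferraro vs Quinn: 8+5+1+3+1+1 = 19 for Ferraro, 4 for Quinn — Ferraro by 19–4.
Ferraro vs Janssen: 11 to 12, Janssen.
Osei vs Larsen: 17 to 6, Osei.
Osei vs Quinn: 21 to 2, Osei.
Osei vs Janssen: Osei is ranked higher on 5+3+1+3 = 12 ballots, Janssen on 11. Osei wins 12–11.
Larsen vs Quinn: Larsen preferred on 8+5+1+3+3 = 20 ballots; Larsen wins 20–3.
Larsen vs Janssen: 11 to 12, Janssen.
Quinn vs Janssen: 9 to 14, Janssen.
Osei wins every pairwise contest, so Osei is the Condorcet winner.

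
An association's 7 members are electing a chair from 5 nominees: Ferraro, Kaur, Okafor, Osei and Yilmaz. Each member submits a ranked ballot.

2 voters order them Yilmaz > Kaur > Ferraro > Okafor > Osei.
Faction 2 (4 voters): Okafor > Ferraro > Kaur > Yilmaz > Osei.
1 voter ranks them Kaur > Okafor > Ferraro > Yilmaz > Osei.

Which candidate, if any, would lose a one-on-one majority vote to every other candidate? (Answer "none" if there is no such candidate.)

Pairwise majorities:
Ferraro–Kaur: Ferraro 4–3.
Ferraro vs Okafor: Okafor wins 5–2.
Ferraro vs Osei: 7 to 0, Ferraro.
Ferraro vs Yilmaz: Ferraro, 5–2.
Kaur vs Okafor: Okafor, 4–3.
Kaur vs Osei: Kaur wins 7–0.
Kaur vs Yilmaz: Kaur is ranked higher on 4+1 = 5 ballots, Yilmaz on 2. Kaur wins 5–2.
Okafor vs Osei: 7 to 0, Okafor.
Okafor–Yilmaz: Okafor 5–2.
Osei vs Yilmaz: Osei is ranked higher on 0 ballots, Yilmaz on 7. Yilmaz wins 7–0.
Only Osei has no wins; Osei is the Condorcet loser.

Osei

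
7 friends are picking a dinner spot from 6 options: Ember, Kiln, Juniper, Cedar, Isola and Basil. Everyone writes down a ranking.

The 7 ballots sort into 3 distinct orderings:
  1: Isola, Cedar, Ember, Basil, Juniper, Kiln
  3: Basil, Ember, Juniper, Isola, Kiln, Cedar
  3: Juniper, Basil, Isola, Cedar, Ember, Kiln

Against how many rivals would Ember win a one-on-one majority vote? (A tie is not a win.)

Ember against each rival (7 friends):
Ember vs Kiln: Ember, 7–0.
Ember–Juniper: Ember 4–3.
Ember vs Cedar: Cedar wins 4–3.
Ember vs Isola: 3 to 4, Isola.
Ember vs Basil: Ember is ranked higher on 1 ballot, Basil on 6. Basil wins 6–1.
Ember beats Kiln, Juniper; loses to Cedar, Isola, Basil — 2 pairwise wins.

2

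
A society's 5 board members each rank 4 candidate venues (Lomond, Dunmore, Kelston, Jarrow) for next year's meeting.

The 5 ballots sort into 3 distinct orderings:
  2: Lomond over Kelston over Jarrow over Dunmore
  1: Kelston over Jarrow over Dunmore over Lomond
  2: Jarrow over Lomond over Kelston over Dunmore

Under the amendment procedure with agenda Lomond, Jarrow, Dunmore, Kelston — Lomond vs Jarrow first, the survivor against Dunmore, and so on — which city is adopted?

Round 1: Lomond vs Jarrow — 2–3, Jarrow advances.
Round 2: Jarrow vs Dunmore — 5–0, Jarrow advances.
Round 3: Jarrow vs Kelston — 2–3, Kelston advances.
The agenda winner is Kelston.

Kelston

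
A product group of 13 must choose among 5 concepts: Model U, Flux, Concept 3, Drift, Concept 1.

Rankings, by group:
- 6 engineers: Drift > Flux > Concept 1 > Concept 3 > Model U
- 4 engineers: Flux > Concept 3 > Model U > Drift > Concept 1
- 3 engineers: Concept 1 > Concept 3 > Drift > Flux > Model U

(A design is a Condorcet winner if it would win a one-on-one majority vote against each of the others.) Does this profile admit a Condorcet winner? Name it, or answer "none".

none

Check each pair by majority over 13 ballots:
Model U vs Flux: Flux wins 13–0.
Model U vs Concept 3: Concept 3, 13–0.
Model U–Drift: Drift 9–4.
Model U vs Concept 1: Concept 1 wins 9–4.
Flux vs Concept 3: Flux wins 10–3.
Flux vs Drift: Drift, 9–4.
Flux vs Concept 1: Flux wins 10–3.
Concept 3–Drift: Concept 3 7–6.
Concept 3 vs Concept 1: Concept 1, 9–4.
Drift–Concept 1: Drift 10–3.
Each design drops at least one matchup (Model U loses to Flux; Flux loses to Drift; Concept 3 loses to Flux; Drift loses to Concept 3; Concept 1 loses to Flux); the cycle Flux > Concept 3 > Drift > Flux rules out a Condorcet winner.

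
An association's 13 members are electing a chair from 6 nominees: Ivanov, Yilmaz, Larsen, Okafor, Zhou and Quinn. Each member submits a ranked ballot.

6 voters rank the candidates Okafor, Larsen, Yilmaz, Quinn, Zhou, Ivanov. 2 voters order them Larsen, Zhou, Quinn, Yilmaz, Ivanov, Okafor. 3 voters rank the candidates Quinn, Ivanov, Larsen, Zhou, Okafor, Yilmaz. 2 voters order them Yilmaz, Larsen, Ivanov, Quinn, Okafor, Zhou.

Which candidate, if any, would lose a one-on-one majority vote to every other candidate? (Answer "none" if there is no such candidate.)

none

Head-to-head results (13 voters):
Ivanov vs Yilmaz: Ivanov is ranked higher on 3 ballots, Yilmaz on 10. Yilmaz wins 10–3.
Ivanov vs Larsen: 3 to 10, Larsen.
Ivanov vs Okafor: Ivanov wins 7–6.
Ivanov vs Zhou: Ivanov is ranked higher on 3+2 = 5 ballots, Zhou on 8. Zhou wins 8–5.
Ivanov vs Quinn: Quinn, 11–2.
Yilmaz vs Larsen: Yilmaz preferred on 2 ballots; Larsen wins 11–2.
Yilmaz vs Okafor: Okafor, 9–4.
Yilmaz vs Zhou: 6+2 = 8 for Yilmaz, 5 for Zhou — Yilmaz by 8–5.
Yilmaz vs Quinn: Yilmaz, 8–5.
Larsen vs Okafor: Larsen wins 7–6.
Larsen vs Zhou: 6+2+3+2 = 13 for Larsen, 0 for Zhou — Larsen by 13–0.
Larsen vs Quinn: Larsen, 10–3.
Okafor vs Zhou: 6+2 = 8 for Okafor, 5 for Zhou — Okafor by 8–5.
Okafor–Quinn: Quinn 7–6.
Zhou vs Quinn: 2 for Zhou, 11 for Quinn — Quinn by 11–2.
No candidate is winless: Ivanov beats Okafor; Yilmaz beats Ivanov; Larsen beats Ivanov; Okafor beats Yilmaz; Zhou beats Ivanov; Quinn beats Ivanov. There is no Condorcet loser.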